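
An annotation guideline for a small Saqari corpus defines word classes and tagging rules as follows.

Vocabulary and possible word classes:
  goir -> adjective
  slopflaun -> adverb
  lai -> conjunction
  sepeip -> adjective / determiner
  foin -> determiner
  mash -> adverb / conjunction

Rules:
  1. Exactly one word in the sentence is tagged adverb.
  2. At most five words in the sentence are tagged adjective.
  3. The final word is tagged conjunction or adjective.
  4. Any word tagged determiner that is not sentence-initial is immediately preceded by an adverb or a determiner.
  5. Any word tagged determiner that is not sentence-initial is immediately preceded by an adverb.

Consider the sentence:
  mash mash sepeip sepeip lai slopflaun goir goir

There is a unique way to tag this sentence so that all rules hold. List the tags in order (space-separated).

conjunction conjunction adjective adjective conjunction adverb adjective adjective

Candidates per position — 1:mash {adverb,conjunction}; 2:mash {adverb,conjunction}; 3:sepeip {adjective,determiner}; 4:sepeip {adjective,determiner}; 5:lai {conjunction}; 6:slopflaun {adverb}; 7:goir {adjective}; 8:goir {adjective}.
Position 1: tagging it adverb would leave rule 1 unsatisfiable, so it must be conjunction.
Position 2: tagging it adverb would leave rule 1 unsatisfiable, so it must be conjunction.
Position 3: tagging it determiner would leave rule 4 unsatisfiable, so it must be adjective.
Position 4: tagging it determiner would leave rule 4 unsatisfiable, so it must be adjective.
The unique satisfying tagging is: conjunction conjunction adjective adjective conjunction adverb adjective adjective.
Verifying each rule — rule 1 satisfied; rule 2 satisfied; rule 3 satisfied; rule 4 satisfied; rule 5 satisfied.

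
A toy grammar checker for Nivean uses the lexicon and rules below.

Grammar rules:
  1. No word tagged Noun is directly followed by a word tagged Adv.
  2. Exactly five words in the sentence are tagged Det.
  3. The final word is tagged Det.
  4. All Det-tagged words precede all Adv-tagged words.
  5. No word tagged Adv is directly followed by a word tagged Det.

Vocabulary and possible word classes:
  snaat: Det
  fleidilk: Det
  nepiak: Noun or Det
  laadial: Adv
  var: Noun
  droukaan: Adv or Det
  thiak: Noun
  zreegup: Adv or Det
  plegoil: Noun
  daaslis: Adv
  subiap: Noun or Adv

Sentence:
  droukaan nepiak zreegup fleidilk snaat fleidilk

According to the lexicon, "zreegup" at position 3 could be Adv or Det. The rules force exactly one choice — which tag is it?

Candidates per position — 1:droukaan {Adv,Det}; 2:nepiak {Noun,Det}; 3:zreegup {Adv,Det}; 4:fleidilk {Det}; 5:snaat {Det}; 6:fleidilk {Det}.
Position 1: tagging it Adv would leave rule 4 unsatisfiable, so it must be Det.
Position 3: tagging it Adv would leave rule 4 unsatisfiable, so it must be Det.
Position 2: tagging it Det would leave rule 2 unsatisfiable, so it must be Noun.
That leaves exactly one tagging: Det Noun Det Det Det Det.
Checking: rule 1 satisfied; rule 2 satisfied; rule 3 satisfied; rule 4 satisfied; rule 5 satisfied.

Det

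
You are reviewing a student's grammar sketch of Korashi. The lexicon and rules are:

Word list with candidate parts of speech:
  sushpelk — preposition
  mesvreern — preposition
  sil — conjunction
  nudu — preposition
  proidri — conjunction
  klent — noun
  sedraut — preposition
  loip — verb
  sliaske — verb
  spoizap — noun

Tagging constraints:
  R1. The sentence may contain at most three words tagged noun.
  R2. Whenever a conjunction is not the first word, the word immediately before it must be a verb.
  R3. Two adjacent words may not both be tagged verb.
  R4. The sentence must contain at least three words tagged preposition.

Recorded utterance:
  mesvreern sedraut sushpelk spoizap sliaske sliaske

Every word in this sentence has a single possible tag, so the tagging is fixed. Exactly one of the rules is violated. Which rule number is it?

Fixed tagging: preposition preposition preposition noun verb verb.
Applying the rules: R1 ✓, R2 ✓, R3 ✗, R4 ✓.
Only rule 3 fails.

3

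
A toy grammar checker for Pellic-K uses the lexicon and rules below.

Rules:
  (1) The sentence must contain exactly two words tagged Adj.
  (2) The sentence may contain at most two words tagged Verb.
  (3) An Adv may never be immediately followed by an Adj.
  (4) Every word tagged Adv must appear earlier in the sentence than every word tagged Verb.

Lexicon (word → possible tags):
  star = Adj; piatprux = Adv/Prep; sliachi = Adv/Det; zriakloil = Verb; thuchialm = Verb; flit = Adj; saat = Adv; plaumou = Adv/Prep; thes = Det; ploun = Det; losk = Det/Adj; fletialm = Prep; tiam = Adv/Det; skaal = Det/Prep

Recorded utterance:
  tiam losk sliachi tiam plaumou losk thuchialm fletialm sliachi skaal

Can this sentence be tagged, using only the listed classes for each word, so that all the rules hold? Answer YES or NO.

Candidates per position — 1:tiam {Adv,Det}; 2:losk {Det,Adj}; 3:sliachi {Adv,Det}; 4:tiam {Adv,Det}; 5:plaumou {Adv,Prep}; 6:losk {Det,Adj}; 7:thuchialm {Verb}; 8:fletialm {Prep}; 9:sliachi {Adv,Det}; 10:skaal {Det,Prep}.
One satisfying assignment: Det Adj Adv Adv Prep Adj Verb Prep Det Prep.
Checking: rule 1 ✓; rule 2 ✓; rule 3 ✓; rule 4 ✓.

YES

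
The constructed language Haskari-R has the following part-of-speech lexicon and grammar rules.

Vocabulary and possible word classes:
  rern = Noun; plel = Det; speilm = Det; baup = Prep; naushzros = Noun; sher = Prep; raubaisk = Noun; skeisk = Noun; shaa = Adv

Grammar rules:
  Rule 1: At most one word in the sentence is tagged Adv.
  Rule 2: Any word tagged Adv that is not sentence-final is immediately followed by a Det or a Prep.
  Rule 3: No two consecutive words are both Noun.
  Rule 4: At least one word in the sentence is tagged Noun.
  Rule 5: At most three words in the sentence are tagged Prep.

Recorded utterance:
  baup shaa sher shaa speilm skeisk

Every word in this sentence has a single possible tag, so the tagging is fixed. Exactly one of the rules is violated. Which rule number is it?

Fixed tagging: Prep Adv Prep Adv Det Noun.
Rule check: R1 ✗, R2 ✓, R3 ✓, R4 ✓, R5 ✓.
Only rule 1 fails.

1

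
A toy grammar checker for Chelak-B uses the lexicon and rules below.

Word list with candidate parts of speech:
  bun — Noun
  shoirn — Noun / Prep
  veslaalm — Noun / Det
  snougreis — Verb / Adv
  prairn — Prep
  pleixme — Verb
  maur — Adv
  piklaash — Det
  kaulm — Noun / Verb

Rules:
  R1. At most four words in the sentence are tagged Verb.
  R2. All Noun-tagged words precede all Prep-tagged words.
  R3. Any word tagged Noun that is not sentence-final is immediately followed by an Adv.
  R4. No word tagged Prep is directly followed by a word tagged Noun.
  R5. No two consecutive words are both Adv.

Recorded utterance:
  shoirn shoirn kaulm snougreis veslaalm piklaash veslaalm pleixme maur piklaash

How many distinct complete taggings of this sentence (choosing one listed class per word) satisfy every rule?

Candidates per position — 1:shoirn {Noun,Prep}; 2:shoirn {Noun,Prep}; 3:kaulm {Noun,Verb}; 4:snougreis {Verb,Adv}; 5:veslaalm {Noun,Det}; 6:piklaash {Det}; 7:veslaalm {Noun,Det}; 8:pleixme {Verb}; 9:maur {Adv}; 10:piklaash {Det}.
There are 64 candidate sequences in total.
The sequences that satisfy every rule: Prep Prep Verb Verb Det Det Det Verb Adv Det; Prep Prep Verb Adv Det Det Det Verb Adv Det.
Count = 2.

2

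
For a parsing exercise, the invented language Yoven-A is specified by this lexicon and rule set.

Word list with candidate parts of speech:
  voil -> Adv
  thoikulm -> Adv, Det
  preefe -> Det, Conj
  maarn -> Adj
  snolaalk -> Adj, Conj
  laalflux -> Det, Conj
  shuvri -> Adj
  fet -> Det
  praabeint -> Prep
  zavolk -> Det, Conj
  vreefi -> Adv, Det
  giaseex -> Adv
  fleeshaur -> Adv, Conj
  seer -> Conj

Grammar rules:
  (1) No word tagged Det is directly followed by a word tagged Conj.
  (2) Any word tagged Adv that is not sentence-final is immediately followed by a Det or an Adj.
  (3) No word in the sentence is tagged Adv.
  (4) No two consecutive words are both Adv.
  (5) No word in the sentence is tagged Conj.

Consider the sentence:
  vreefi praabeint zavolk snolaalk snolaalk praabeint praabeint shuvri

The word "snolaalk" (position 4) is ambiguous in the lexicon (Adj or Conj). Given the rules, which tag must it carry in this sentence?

Candidates per position — 1:vreefi {Adv,Det}; 2:praabeint {Prep}; 3:zavolk {Det,Conj}; 4:snolaalk {Adj,Conj}; 5:snolaalk {Adj,Conj}; 6:praabeint {Prep}; 7:praabeint {Prep}; 8:shuvri {Adj}.
Position 1: tagging it Adv would leave rule 2 unsatisfiable, so it must be Det.
Position 3: tagging it Conj would leave rule 5 unsatisfiable, so it must be Det.
Position 4: tagging it Conj would leave rule 1 unsatisfiable, so it must be Adj.
Position 5: tagging it Conj would leave rule 5 unsatisfiable, so it must be Adj.
The unique satisfying tagging is: Det Prep Det Adj Adj Prep Prep Adj.
Checking: rule 1 ✓; rule 2 ✓; rule 3 ✓; rule 4 ✓; rule 5 ✓.

Adj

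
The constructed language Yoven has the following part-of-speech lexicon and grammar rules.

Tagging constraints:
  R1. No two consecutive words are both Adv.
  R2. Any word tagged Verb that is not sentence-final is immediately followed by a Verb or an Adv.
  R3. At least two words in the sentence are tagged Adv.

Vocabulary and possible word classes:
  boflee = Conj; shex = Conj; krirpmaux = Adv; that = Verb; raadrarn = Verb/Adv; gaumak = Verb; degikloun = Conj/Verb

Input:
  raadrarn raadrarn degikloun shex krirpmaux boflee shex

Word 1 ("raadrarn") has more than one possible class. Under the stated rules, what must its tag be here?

Candidates per position — 1:raadrarn {Verb,Adv}; 2:raadrarn {Verb,Adv}; 3:degikloun {Conj,Verb}; 4:shex {Conj}; 5:krirpmaux {Adv}; 6:boflee {Conj}; 7:shex {Conj}.
Position 2: Verb is ruled out by rule 2; that leaves Adv.
Position 3: Verb is ruled out by rule 2; that leaves Conj.
Position 1: Adv is ruled out by rule 1; that leaves Verb.
So the tagging must be: Verb Adv Conj Conj Adv Conj Conj.
Check: rule 1 holds; rule 2 holds; rule 3 holds.

Verb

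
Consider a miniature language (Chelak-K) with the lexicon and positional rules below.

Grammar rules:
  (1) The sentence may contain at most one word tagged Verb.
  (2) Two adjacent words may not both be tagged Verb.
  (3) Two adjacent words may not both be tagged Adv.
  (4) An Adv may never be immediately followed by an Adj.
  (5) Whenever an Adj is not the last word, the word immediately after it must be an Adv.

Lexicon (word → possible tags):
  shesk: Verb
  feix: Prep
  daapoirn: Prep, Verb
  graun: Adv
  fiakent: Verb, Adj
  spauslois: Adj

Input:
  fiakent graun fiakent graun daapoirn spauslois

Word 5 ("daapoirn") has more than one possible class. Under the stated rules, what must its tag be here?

Candidates per position — 1:fiakent {Verb,Adj}; 2:graun {Adv}; 3:fiakent {Verb,Adj}; 4:graun {Adv}; 5:daapoirn {Prep,Verb}; 6:spauslois {Adj}.
Word 3 cannot be Adj — rule 4 would then fail for every completion. It is Verb.
Word 5 cannot be Verb — rule 1 would then fail for every completion. It is Prep.
Word 1 cannot be Verb — rule 1 would then fail for every completion. It is Adj.
The unique satisfying tagging is: Adj Adv Verb Adv Prep Adj.
Checking: rule 1 satisfied; rule 2 satisfied; rule 3 satisfied; rule 4 satisfied; rule 5 satisfied.

Prep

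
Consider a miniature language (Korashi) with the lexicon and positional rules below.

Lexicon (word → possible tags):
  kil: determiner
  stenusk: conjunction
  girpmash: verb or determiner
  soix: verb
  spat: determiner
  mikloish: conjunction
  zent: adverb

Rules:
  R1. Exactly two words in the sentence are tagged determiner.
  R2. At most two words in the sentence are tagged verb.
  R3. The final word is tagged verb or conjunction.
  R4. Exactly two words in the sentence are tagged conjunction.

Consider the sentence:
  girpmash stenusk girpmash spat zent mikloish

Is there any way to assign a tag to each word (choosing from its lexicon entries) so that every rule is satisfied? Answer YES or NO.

Candidates per position — 1:girpmash {verb,determiner}; 2:stenusk {conjunction}; 3:girpmash {verb,determiner}; 4:spat {determiner}; 5:zent {adverb}; 6:mikloish {conjunction}.
One satisfying assignment: determiner conjunction verb determiner adverb conjunction.
Checking: rule 1 holds; rule 2 holds; rule 3 holds; rule 4 holds.

YES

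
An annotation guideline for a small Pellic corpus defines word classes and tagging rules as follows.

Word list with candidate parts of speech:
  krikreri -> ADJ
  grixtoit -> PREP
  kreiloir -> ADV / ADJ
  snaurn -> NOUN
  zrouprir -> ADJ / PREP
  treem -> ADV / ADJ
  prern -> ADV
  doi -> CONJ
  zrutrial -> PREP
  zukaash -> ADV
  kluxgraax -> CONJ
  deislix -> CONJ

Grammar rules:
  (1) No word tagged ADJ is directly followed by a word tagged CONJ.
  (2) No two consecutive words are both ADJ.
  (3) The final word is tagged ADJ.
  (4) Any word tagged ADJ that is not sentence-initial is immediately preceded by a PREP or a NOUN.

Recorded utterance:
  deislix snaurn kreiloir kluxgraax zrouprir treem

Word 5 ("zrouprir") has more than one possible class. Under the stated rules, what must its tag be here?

Candidates per position — 1:deislix {CONJ}; 2:snaurn {NOUN}; 3:kreiloir {ADV,ADJ}; 4:kluxgraax {CONJ}; 5:zrouprir {ADJ,PREP}; 6:treem {ADV,ADJ}.
Position 3: tagging it ADJ would leave rule 1 unsatisfiable, so it must be ADV.
Position 5: tagging it ADJ would leave rule 4 unsatisfiable, so it must be PREP.
Position 6: tagging it ADV would leave rule 3 unsatisfiable, so it must be ADJ.
That leaves exactly one tagging: CONJ NOUN ADV CONJ PREP ADJ.
Check: rule 1 satisfied; rule 2 satisfied; rule 3 satisfied; rule 4 satisfied.

PREP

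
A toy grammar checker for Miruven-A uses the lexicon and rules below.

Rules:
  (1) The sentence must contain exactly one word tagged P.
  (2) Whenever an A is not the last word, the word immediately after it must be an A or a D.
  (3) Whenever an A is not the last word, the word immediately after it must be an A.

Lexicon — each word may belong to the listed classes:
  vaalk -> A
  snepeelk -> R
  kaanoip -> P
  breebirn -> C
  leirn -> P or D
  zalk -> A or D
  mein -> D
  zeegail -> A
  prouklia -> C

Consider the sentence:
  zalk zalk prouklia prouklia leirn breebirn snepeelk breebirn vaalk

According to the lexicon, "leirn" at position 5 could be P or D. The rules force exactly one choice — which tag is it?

Candidates per position — 1:zalk {A,D}; 2:zalk {A,D}; 3:prouklia {C}; 4:prouklia {C}; 5:leirn {P,D}; 6:breebirn {C}; 7:snepeelk {R}; 8:breebirn {C}; 9:vaalk {A}.
At position 1, choosing A makes rule 3 impossible to satisfy; hence D.
At position 2, choosing A makes rule 2 impossible to satisfy; hence D.
At position 5, choosing D makes rule 1 impossible to satisfy; hence P.
The unique satisfying tagging is: D D C C P C R C A.
Checking: rule 1 ok; rule 2 ok; rule 3 ok.

P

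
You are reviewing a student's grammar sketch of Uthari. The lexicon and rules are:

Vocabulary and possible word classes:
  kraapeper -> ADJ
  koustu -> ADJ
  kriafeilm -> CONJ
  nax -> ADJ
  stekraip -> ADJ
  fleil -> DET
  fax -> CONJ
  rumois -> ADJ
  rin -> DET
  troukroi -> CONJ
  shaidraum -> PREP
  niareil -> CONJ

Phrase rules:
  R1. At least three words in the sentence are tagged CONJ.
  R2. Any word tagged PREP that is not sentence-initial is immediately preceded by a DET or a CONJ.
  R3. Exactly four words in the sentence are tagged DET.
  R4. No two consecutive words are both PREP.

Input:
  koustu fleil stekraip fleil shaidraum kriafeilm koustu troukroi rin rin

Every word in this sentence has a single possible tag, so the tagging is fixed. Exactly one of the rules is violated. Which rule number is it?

1

Fixed tagging: ADJ DET ADJ DET PREP CONJ ADJ CONJ DET DET.
Applying the rules: R1 ✗, R2 ✓, R3 ✓, R4 ✓.
Only rule 1 fails.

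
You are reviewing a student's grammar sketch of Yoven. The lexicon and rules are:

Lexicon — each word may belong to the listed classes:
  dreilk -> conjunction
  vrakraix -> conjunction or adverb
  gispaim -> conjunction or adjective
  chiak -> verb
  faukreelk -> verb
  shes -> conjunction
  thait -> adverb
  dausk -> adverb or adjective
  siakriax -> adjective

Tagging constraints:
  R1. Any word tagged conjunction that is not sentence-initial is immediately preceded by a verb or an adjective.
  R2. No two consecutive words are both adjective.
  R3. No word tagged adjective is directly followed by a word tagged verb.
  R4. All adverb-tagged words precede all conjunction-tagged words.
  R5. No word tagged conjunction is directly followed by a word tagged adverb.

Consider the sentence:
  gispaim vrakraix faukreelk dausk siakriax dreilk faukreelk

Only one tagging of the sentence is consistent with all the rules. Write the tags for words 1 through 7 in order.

Candidates per position — 1:gispaim {conjunction,adjective}; 2:vrakraix {conjunction,adverb}; 3:faukreelk {verb}; 4:dausk {adverb,adjective}; 5:siakriax {adjective}; 6:dreilk {conjunction}; 7:faukreelk {verb}.
Word 4 cannot be adjective — rule 2 would then fail for every completion. It is adverb.
Word 1 cannot be conjunction — rule 4 would then fail for every completion. It is adjective.
Word 2 cannot be conjunction — rule 4 would then fail for every completion. It is adverb.
That leaves exactly one tagging: adjective adverb verb adverb adjective conjunction verb.
Checking: rule 1 satisfied; rule 2 satisfied; rule 3 satisfied; rule 4 satisfied; rule 5 satisfied.

adjective adverb verb adverb adjective conjunction verb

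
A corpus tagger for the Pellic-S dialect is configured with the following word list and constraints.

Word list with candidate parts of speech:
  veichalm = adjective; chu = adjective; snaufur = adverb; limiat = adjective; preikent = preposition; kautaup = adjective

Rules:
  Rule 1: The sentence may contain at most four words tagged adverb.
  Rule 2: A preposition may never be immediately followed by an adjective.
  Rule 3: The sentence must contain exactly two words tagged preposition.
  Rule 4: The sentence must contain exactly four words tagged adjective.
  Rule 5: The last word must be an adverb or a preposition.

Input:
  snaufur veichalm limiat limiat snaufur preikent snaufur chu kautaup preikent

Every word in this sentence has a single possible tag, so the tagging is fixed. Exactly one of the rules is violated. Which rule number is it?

Fixed tagging: adverb adjective adjective adjective adverb preposition adverb adjective adjective preposition.
Applying the rules: R1 ✓, R2 ✓, R3 ✓, R4 ✗, R5 ✓.
Only rule 4 fails.

4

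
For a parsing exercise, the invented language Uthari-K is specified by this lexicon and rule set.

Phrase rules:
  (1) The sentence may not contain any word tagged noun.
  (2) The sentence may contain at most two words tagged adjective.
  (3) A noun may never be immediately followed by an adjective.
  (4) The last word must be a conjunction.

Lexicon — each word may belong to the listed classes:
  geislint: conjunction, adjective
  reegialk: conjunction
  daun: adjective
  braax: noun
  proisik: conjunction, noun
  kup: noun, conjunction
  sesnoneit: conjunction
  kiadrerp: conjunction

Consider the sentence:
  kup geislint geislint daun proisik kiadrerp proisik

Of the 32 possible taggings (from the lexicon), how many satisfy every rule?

Candidates per position — 1:kup {noun,conjunction}; 2:geislint {conjunction,adjective}; 3:geislint {conjunction,adjective}; 4:daun {adjective}; 5:proisik {conjunction,noun}; 6:kiadrerp {conjunction}; 7:proisik {conjunction,noun}.
There are 32 candidate sequences in total.
The sequences that satisfy every rule: conjunction conjunction conjunction adjective conjunction conjunction conjunction; conjunction conjunction adjective adjective conjunction conjunction conjunction; conjunction adjective conjunction adjective conjunction conjunction conjunction.
Count = 3.

3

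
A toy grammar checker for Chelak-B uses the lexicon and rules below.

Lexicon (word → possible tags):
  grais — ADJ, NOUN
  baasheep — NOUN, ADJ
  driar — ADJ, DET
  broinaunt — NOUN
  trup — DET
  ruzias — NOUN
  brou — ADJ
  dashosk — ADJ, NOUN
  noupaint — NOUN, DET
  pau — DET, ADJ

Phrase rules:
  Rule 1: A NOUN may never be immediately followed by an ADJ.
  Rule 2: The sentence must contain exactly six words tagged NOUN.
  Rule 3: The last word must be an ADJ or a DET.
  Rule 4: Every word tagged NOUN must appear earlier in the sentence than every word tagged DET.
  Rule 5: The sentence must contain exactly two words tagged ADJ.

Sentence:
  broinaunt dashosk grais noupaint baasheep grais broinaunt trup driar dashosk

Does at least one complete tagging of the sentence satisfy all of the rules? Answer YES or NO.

NO

Candidates per position — 1:broinaunt {NOUN}; 2:dashosk {ADJ,NOUN}; 3:grais {ADJ,NOUN}; 4:noupaint {NOUN,DET}; 5:baasheep {NOUN,ADJ}; 6:grais {ADJ,NOUN}; 7:broinaunt {NOUN}; 8:trup {DET}; 9:driar {ADJ,DET}; 10:dashosk {ADJ,NOUN}.
Every candidate sequence violates at least one rule; no consistent tagging exists.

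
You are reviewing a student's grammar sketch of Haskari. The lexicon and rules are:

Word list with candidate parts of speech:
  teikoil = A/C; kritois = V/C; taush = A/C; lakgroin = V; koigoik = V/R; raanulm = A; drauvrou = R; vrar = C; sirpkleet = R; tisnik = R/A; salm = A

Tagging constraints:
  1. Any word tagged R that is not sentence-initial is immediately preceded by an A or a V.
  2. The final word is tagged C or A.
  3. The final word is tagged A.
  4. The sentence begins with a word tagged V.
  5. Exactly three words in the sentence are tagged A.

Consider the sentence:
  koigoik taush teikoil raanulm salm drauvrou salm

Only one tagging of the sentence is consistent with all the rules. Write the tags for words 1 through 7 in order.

Candidates per position — 1:koigoik {V,R}; 2:taush {A,C}; 3:teikoil {A,C}; 4:raanulm {A}; 5:salm {A}; 6:drauvrou {R}; 7:salm {A}.
Position 1: tagging it R would leave rule 4 unsatisfiable, so it must be V.
Position 2: tagging it A would leave rule 5 unsatisfiable, so it must be C.
Position 3: tagging it A would leave rule 5 unsatisfiable, so it must be C.
That leaves exactly one tagging: V C C A A R A.
Rule-by-rule: rule 1 ✓; rule 2 ✓; rule 3 ✓; rule 4 ✓; rule 5 ✓.

V C C A A R A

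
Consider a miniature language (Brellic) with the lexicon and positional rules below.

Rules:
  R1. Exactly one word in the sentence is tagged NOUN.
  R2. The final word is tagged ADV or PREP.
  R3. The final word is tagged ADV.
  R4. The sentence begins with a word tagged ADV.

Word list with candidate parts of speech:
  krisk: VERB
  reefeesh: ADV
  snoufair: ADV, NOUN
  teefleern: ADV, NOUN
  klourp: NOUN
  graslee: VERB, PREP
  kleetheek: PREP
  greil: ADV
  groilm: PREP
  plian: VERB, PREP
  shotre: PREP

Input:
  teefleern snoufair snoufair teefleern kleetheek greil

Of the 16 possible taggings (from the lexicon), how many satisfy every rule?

Candidates per position — 1:teefleern {ADV,NOUN}; 2:snoufair {ADV,NOUN}; 3:snoufair {ADV,NOUN}; 4:teefleern {ADV,NOUN}; 5:kleetheek {PREP}; 6:greil {ADV}.
There are 16 candidate sequences in total.
The sequences that satisfy every rule: ADV ADV ADV NOUN PREP ADV; ADV ADV NOUN ADV PREP ADV; ADV NOUN ADV ADV PREP ADV.
Count = 3.

3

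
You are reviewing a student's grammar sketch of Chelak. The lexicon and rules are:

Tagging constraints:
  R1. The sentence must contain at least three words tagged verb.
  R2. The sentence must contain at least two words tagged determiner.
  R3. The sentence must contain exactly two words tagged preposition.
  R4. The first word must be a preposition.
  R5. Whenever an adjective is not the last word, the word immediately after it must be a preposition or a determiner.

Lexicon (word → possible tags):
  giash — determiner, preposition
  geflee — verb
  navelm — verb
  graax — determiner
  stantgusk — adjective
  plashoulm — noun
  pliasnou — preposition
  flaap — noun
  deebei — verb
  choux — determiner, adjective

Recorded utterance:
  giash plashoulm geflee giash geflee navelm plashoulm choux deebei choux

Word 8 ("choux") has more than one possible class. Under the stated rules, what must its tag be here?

determiner

Candidates per position — 1:giash {determiner,preposition}; 2:plashoulm {noun}; 3:geflee {verb}; 4:giash {determiner,preposition}; 5:geflee {verb}; 6:navelm {verb}; 7:plashoulm {noun}; 8:choux {determiner,adjective}; 9:deebei {verb}; 10:choux {determiner,adjective}.
Word 1 cannot be determiner — rule 3 would then fail for every completion. It is preposition.
Word 4 cannot be determiner — rule 3 would then fail for every completion. It is preposition.
Word 8 cannot be adjective — rule 2 would then fail for every completion. It is determiner.
Word 10 cannot be adjective — rule 2 would then fail for every completion. It is determiner.
The unique satisfying tagging is: preposition noun verb preposition verb verb noun determiner verb determiner.
Check: rule 1 ok; rule 2 ok; rule 3 ok; rule 4 ok; rule 5 ok.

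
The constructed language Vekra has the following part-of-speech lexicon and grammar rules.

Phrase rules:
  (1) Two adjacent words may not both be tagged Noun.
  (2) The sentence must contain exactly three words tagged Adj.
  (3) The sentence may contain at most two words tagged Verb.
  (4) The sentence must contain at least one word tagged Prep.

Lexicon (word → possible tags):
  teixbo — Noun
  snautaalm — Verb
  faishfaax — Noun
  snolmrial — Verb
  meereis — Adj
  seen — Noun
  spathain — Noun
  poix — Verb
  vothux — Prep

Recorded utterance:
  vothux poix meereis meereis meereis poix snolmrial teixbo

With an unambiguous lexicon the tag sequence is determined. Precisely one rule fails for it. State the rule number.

3

Fixed tagging: Prep Verb Adj Adj Adj Verb Verb Noun.
Applying the rules: R1 pass, R2 pass, R3 fail, R4 pass.
Only rule 3 fails.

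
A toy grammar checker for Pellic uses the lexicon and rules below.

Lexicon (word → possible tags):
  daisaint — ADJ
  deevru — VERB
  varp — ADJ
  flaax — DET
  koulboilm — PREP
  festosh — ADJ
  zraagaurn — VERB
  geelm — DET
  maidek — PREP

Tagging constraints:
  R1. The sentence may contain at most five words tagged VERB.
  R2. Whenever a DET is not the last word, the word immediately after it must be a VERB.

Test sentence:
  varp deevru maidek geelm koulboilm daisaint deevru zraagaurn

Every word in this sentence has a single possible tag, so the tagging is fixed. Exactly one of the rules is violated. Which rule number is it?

Fixed tagging: ADJ VERB PREP DET PREP ADJ VERB VERB.
Rule check: R1 ok, R2 fails.
Only rule 2 fails.

2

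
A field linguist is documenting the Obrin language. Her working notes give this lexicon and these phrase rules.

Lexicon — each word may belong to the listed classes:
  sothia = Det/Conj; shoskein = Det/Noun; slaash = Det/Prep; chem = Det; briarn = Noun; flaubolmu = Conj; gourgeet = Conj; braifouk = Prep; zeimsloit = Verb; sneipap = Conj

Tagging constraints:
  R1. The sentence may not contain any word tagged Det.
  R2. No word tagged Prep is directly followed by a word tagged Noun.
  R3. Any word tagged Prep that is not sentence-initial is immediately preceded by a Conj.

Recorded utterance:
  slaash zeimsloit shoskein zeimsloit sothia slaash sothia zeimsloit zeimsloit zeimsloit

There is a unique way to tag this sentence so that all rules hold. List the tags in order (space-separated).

Prep Verb Noun Verb Conj Prep Conj Verb Verb Verb

Candidates per position — 1:slaash {Det,Prep}; 2:zeimsloit {Verb}; 3:shoskein {Det,Noun}; 4:zeimsloit {Verb}; 5:sothia {Det,Conj}; 6:slaash {Det,Prep}; 7:sothia {Det,Conj}; 8:zeimsloit {Verb}; 9:zeimsloit {Verb}; 10:zeimsloit {Verb}.
Position 1: Det is ruled out by rule 1; that leaves Prep.
Position 3: Det is ruled out by rule 1; that leaves Noun.
Position 5: Det is ruled out by rule 1; that leaves Conj.
Position 6: Det is ruled out by rule 1; that leaves Prep.
Position 7: Det is ruled out by rule 1; that leaves Conj.
The unique satisfying tagging is: Prep Verb Noun Verb Conj Prep Conj Verb Verb Verb.
Rule-by-rule: rule 1 ok; rule 2 ok; rule 3 ok.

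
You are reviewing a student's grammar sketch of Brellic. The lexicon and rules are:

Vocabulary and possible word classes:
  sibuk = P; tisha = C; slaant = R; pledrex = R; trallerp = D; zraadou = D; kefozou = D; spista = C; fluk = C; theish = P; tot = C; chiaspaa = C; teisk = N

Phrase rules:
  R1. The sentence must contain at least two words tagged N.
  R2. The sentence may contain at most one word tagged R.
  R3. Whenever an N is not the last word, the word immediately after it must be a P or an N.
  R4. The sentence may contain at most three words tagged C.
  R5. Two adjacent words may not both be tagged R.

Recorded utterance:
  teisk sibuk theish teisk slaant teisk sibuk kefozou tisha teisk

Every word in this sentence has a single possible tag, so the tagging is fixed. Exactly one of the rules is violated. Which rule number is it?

3

Fixed tagging: N P P N R N P D C N.
Applying the rules: R1 ✓, R2 ✓, R3 ✗, R4 ✓, R5 ✓.
Only rule 3 fails.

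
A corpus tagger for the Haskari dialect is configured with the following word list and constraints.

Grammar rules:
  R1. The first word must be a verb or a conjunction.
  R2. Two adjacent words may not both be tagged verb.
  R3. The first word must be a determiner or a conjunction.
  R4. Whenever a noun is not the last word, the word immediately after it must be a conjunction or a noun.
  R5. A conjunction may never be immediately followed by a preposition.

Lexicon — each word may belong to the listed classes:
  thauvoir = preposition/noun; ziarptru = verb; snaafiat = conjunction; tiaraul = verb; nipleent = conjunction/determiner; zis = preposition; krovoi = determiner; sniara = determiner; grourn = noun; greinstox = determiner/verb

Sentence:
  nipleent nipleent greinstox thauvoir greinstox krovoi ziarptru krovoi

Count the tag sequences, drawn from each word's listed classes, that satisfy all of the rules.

Candidates per position — 1:nipleent {conjunction,determiner}; 2:nipleent {conjunction,determiner}; 3:greinstox {determiner,verb}; 4:thauvoir {preposition,noun}; 5:greinstox {determiner,verb}; 6:krovoi {determiner}; 7:ziarptru {verb}; 8:krovoi {determiner}.
There are 32 candidate sequences in total.
Checking each against the rules leaves 8 sequences.
Count = 8.

8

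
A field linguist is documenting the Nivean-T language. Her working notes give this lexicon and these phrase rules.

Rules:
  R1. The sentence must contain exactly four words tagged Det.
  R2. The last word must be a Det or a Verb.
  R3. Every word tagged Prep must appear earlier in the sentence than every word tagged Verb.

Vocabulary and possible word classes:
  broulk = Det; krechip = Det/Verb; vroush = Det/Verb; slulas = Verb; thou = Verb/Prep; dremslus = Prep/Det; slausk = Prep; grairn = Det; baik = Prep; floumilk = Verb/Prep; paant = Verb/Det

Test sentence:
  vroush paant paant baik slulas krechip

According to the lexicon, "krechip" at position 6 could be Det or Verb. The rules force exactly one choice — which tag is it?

Det

Candidates per position — 1:vroush {Det,Verb}; 2:paant {Verb,Det}; 3:paant {Verb,Det}; 4:baik {Prep}; 5:slulas {Verb}; 6:krechip {Det,Verb}.
Position 1: Verb is ruled out by rule 1; that leaves Det.
Position 2: Verb is ruled out by rule 1; that leaves Det.
Position 3: Verb is ruled out by rule 1; that leaves Det.
Position 6: Verb is ruled out by rule 1; that leaves Det.
That leaves exactly one tagging: Det Det Det Prep Verb Det.
Rule-by-rule: rule 1 ok; rule 2 ok; rule 3 ok.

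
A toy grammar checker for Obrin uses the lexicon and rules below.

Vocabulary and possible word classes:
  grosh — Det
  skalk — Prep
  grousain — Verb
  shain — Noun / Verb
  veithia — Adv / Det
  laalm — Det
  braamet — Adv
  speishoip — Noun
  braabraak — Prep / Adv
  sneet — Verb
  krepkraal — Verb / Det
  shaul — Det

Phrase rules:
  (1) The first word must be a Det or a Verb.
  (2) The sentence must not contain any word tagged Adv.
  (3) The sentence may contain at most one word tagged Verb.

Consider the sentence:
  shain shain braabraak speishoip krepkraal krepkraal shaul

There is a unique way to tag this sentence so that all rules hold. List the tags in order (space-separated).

Candidates per position — 1:shain {Noun,Verb}; 2:shain {Noun,Verb}; 3:braabraak {Prep,Adv}; 4:speishoip {Noun}; 5:krepkraal {Verb,Det}; 6:krepkraal {Verb,Det}; 7:shaul {Det}.
Position 1: tagging it Noun would leave rule 1 unsatisfiable, so it must be Verb.
Position 2: tagging it Verb would leave rule 3 unsatisfiable, so it must be Noun.
Position 3: tagging it Adv would leave rule 2 unsatisfiable, so it must be Prep.
Position 5: tagging it Verb would leave rule 3 unsatisfiable, so it must be Det.
Position 6: tagging it Verb would leave rule 3 unsatisfiable, so it must be Det.
The unique satisfying tagging is: Verb Noun Prep Noun Det Det Det.
Verifying each rule — rule 1 holds; rule 2 holds; rule 3 holds.

Verb Noun Prep Noun Det Det Det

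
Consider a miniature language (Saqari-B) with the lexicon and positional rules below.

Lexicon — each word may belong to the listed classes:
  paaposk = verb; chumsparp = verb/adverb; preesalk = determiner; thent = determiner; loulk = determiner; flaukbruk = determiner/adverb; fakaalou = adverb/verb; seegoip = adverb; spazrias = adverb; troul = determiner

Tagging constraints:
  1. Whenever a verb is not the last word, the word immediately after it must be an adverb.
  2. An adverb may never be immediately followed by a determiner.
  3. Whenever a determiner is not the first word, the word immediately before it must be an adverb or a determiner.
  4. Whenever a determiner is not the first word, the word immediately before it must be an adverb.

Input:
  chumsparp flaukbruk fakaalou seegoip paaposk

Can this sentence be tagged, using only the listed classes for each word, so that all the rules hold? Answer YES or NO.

YES

Candidates per position — 1:chumsparp {verb,adverb}; 2:flaukbruk {determiner,adverb}; 3:fakaalou {adverb,verb}; 4:seegoip {adverb}; 5:paaposk {verb}.
One satisfying assignment: verb adverb adverb adverb verb.
Verifying each rule — rule 1 ✓; rule 2 ✓; rule 3 ✓; rule 4 ✓.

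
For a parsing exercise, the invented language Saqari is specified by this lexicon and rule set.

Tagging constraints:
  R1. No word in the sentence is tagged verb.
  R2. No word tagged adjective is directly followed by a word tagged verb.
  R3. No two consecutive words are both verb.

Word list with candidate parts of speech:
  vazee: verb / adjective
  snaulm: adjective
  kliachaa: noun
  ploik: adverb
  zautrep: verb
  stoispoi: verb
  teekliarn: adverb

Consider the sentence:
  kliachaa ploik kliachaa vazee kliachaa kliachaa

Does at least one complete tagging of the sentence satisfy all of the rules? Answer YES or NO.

Candidates per position — 1:kliachaa {noun}; 2:ploik {adverb}; 3:kliachaa {noun}; 4:vazee {verb,adjective}; 5:kliachaa {noun}; 6:kliachaa {noun}.
One satisfying assignment: noun adverb noun adjective noun noun.
Verifying each rule — rule 1 satisfied; rule 2 satisfied; rule 3 satisfied.

YES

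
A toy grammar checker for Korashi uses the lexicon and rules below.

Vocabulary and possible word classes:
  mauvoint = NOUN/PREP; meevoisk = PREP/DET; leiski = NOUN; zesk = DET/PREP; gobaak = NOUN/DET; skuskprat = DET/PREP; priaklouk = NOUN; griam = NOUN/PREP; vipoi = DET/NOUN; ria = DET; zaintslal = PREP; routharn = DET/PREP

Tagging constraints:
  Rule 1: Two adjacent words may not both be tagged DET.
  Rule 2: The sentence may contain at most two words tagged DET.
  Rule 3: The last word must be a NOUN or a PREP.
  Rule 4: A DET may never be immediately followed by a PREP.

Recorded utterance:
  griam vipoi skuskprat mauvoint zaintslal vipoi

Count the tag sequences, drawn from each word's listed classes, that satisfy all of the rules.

6

Candidates per position — 1:griam {NOUN,PREP}; 2:vipoi {DET,NOUN}; 3:skuskprat {DET,PREP}; 4:mauvoint {NOUN,PREP}; 5:zaintslal {PREP}; 6:vipoi {DET,NOUN}.
There are 32 candidate sequences in total.
Checking each against the rules leaves 6 sequences.
Count = 6.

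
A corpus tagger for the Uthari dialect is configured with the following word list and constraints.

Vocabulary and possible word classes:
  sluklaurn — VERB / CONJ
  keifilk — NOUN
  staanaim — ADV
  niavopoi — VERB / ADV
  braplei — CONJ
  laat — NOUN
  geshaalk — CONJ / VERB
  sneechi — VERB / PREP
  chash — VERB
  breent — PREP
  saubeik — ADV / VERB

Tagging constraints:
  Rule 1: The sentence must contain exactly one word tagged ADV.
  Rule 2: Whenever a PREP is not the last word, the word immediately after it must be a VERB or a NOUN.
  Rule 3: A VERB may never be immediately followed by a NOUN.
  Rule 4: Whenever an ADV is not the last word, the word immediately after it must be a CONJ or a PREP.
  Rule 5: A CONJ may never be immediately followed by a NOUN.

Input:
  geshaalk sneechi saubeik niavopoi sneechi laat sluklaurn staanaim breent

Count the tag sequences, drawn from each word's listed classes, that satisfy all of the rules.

8

Candidates per position — 1:geshaalk {CONJ,VERB}; 2:sneechi {VERB,PREP}; 3:saubeik {ADV,VERB}; 4:niavopoi {VERB,ADV}; 5:sneechi {VERB,PREP}; 6:laat {NOUN}; 7:sluklaurn {VERB,CONJ}; 8:staanaim {ADV}; 9:breent {PREP}.
There are 64 candidate sequences in total.
Checking each against the rules leaves 8 sequences.
Count = 8.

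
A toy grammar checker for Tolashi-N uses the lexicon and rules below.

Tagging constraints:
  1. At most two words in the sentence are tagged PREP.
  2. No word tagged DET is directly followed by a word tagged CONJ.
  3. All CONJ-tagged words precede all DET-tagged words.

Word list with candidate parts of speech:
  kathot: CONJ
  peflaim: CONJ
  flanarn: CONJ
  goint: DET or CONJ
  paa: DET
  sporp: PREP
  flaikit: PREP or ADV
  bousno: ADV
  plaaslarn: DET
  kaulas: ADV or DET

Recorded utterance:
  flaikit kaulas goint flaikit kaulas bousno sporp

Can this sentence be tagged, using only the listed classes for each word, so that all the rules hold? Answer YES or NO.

Candidates per position — 1:flaikit {PREP,ADV}; 2:kaulas {ADV,DET}; 3:goint {DET,CONJ}; 4:flaikit {PREP,ADV}; 5:kaulas {ADV,DET}; 6:bousno {ADV}; 7:sporp {PREP}.
One satisfying assignment: ADV ADV CONJ ADV ADV ADV PREP.
Rule-by-rule: rule 1 ok; rule 2 ok; rule 3 ok.

YES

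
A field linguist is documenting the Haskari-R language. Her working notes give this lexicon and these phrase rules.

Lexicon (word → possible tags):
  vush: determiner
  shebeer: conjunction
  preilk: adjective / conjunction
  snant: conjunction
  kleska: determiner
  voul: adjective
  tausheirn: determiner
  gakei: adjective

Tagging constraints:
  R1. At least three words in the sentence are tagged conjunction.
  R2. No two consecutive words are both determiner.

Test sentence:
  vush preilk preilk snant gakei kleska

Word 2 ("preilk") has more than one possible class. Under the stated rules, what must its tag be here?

conjunction

Candidates per position — 1:vush {determiner}; 2:preilk {adjective,conjunction}; 3:preilk {adjective,conjunction}; 4:snant {conjunction}; 5:gakei {adjective}; 6:kleska {determiner}.
At position 2, choosing adjective makes rule 1 impossible to satisfy; hence conjunction.
At position 3, choosing adjective makes rule 1 impossible to satisfy; hence conjunction.
So the tagging must be: determiner conjunction conjunction conjunction adjective determiner.
Rule-by-rule: rule 1 holds; rule 2 holds.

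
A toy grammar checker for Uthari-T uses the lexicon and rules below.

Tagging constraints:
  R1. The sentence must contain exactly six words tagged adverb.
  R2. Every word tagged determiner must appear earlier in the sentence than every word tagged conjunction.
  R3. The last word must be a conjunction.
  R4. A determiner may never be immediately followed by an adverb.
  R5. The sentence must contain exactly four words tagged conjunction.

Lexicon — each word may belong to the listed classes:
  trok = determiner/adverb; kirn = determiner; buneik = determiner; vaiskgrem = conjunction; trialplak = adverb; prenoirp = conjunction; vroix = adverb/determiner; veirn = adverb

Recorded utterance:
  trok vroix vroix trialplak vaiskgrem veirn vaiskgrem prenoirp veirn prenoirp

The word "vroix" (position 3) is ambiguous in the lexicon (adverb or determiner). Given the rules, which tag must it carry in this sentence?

Candidates per position — 1:trok {determiner,adverb}; 2:vroix {adverb,determiner}; 3:vroix {adverb,determiner}; 4:trialplak {adverb}; 5:vaiskgrem {conjunction}; 6:veirn {adverb}; 7:vaiskgrem {conjunction}; 8:prenoirp {conjunction}; 9:veirn {adverb}; 10:prenoirp {conjunction}.
Position 1: tagging it determiner would leave rule 1 unsatisfiable, so it must be adverb.
Position 2: tagging it determiner would leave rule 1 unsatisfiable, so it must be adverb.
Position 3: tagging it determiner would leave rule 1 unsatisfiable, so it must be adverb.
The unique satisfying tagging is: adverb adverb adverb adverb conjunction adverb conjunction conjunction adverb conjunction.
Check: rule 1 satisfied; rule 2 satisfied; rule 3 satisfied; rule 4 satisfied; rule 5 satisfied.

adverb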